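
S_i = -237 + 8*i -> [-237, -229, -221, -213, -205]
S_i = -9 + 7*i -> [-9, -2, 5, 12, 19]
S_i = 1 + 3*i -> [1, 4, 7, 10, 13]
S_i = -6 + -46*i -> [-6, -52, -98, -144, -190]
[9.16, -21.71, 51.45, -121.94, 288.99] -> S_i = 9.16*(-2.37)^i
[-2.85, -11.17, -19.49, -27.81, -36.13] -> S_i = -2.85 + -8.32*i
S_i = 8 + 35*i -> [8, 43, 78, 113, 148]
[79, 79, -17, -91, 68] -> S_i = Random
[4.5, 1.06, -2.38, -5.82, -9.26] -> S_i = 4.50 + -3.44*i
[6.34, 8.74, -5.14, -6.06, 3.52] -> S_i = Random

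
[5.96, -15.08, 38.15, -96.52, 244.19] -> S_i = 5.96*(-2.53)^i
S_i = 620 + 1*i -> [620, 621, 622, 623, 624]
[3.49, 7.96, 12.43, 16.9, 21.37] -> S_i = 3.49 + 4.47*i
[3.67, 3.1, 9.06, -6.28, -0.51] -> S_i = Random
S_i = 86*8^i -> [86, 688, 5504, 44032, 352256]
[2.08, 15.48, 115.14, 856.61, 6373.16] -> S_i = 2.08*7.44^i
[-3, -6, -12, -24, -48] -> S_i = -3*2^i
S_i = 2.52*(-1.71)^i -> [2.52, -4.31, 7.37, -12.6, 21.55]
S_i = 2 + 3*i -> [2, 5, 8, 11, 14]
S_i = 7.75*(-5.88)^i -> [7.75, -45.57, 267.95, -1575.56, 9264.27]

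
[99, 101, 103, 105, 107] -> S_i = 99 + 2*i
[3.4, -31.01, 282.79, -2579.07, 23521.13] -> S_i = 3.40*(-9.12)^i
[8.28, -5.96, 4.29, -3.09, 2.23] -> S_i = 8.28*(-0.72)^i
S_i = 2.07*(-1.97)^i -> [2.07, -4.08, 8.03, -15.83, 31.18]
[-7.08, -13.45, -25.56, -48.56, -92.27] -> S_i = -7.08*1.90^i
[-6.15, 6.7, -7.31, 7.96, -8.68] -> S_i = -6.15*(-1.09)^i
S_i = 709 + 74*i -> [709, 783, 857, 931, 1005]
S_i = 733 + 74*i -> [733, 807, 881, 955, 1029]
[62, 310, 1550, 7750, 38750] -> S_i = 62*5^i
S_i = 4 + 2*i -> [4, 6, 8, 10, 12]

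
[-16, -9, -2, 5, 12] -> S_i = -16 + 7*i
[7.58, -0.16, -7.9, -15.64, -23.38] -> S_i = 7.58 + -7.74*i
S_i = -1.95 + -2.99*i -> [-1.95, -4.94, -7.93, -10.92, -13.91]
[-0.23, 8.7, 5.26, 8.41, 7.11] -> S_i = Random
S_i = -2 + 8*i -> [-2, 6, 14, 22, 30]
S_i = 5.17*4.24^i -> [5.17, 21.92, 92.94, 394.08, 1670.91]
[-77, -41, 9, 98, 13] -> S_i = Random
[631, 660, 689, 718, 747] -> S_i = 631 + 29*i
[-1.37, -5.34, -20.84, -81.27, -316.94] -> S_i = -1.37*3.90^i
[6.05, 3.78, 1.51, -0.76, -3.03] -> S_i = 6.05 + -2.27*i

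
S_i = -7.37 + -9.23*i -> [-7.37, -16.6, -25.83, -35.06, -44.29]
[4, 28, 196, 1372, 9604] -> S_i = 4*7^i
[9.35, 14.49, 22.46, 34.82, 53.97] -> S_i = 9.35*1.55^i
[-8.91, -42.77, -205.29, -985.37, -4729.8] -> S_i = -8.91*4.80^i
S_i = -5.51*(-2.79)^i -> [-5.51, 15.37, -42.89, 119.66, -333.86]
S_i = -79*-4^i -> [-79, 316, -1264, 5056, -20224]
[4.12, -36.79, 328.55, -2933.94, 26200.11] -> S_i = 4.12*(-8.93)^i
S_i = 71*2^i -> [71, 142, 284, 568, 1136]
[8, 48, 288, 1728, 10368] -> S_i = 8*6^i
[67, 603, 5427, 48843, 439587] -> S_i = 67*9^i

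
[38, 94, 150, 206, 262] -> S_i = 38 + 56*i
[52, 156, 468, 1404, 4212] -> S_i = 52*3^i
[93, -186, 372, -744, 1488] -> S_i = 93*-2^i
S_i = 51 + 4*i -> [51, 55, 59, 63, 67]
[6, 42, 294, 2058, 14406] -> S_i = 6*7^i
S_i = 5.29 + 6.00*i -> [5.29, 11.29, 17.29, 23.29, 29.29]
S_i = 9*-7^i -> [9, -63, 441, -3087, 21609]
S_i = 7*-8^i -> [7, -56, 448, -3584, 28672]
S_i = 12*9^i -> [12, 108, 972, 8748, 78732]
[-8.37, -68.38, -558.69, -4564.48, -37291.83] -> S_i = -8.37*8.17^i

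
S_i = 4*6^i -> [4, 24, 144, 864, 5184]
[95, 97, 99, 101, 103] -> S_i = 95 + 2*i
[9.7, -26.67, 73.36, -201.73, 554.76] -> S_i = 9.70*(-2.75)^i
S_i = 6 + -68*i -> [6, -62, -130, -198, -266]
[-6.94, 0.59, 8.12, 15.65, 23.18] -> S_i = -6.94 + 7.53*i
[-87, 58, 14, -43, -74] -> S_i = Random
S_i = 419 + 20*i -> [419, 439, 459, 479, 499]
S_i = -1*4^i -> [-1, -4, -16, -64, -256]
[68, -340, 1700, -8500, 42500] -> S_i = 68*-5^i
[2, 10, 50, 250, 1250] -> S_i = 2*5^i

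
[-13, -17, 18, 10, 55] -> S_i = Random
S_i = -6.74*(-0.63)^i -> [-6.74, 4.25, -2.68, 1.69, -1.06]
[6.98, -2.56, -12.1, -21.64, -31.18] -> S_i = 6.98 + -9.54*i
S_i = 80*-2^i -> [80, -160, 320, -640, 1280]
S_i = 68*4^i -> [68, 272, 1088, 4352, 17408]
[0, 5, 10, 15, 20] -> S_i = 0 + 5*i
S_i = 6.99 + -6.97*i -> [6.99, 0.02, -6.95, -13.92, -20.89]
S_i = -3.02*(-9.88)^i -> [-3.02, 29.84, -294.8, 2912.58, -28776.28]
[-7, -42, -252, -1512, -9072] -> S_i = -7*6^i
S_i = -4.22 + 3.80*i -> [-4.22, -0.42, 3.38, 7.18, 10.98]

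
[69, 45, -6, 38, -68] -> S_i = Random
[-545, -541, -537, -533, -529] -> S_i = -545 + 4*i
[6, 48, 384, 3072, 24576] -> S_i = 6*8^i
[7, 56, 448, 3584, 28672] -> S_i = 7*8^i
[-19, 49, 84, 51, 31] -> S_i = Random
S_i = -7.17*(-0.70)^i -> [-7.17, 5.02, -3.51, 2.46, -1.72]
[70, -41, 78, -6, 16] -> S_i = Random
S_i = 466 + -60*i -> [466, 406, 346, 286, 226]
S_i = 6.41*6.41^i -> [6.41, 41.09, 263.37, 1688.23, 10821.57]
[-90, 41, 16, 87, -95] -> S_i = Random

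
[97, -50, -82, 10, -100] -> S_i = Random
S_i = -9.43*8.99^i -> [-9.43, -84.78, -762.13, -6851.58, -61595.71]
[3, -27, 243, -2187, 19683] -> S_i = 3*-9^i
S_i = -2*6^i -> [-2, -12, -72, -432, -2592]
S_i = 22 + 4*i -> [22, 26, 30, 34, 38]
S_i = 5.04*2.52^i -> [5.04, 12.7, 32.01, 80.66, 203.25]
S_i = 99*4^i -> [99, 396, 1584, 6336, 25344]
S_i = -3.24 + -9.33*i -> [-3.24, -12.57, -21.9, -31.23, -40.56]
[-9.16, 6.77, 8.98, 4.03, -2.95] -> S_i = Random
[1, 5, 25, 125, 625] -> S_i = 1*5^i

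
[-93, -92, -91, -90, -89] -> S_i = -93 + 1*i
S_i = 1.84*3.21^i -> [1.84, 5.91, 18.96, 60.86, 195.36]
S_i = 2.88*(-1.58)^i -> [2.88, -4.55, 7.19, -11.36, 17.95]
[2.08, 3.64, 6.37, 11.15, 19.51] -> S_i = 2.08*1.75^i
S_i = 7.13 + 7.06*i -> [7.13, 14.19, 21.25, 28.31, 35.37]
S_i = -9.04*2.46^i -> [-9.04, -22.24, -54.71, -134.58, -331.06]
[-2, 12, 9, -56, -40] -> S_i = Random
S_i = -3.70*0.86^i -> [-3.7, -3.18, -2.74, -2.35, -2.02]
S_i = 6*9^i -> [6, 54, 486, 4374, 39366]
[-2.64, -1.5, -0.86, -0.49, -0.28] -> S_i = -2.64*0.57^i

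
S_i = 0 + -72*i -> [0, -72, -144, -216, -288]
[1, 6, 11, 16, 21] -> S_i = 1 + 5*i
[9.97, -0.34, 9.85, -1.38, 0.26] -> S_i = Random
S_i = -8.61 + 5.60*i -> [-8.61, -3.01, 2.59, 8.19, 13.79]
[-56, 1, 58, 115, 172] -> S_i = -56 + 57*i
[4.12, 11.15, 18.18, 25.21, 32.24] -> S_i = 4.12 + 7.03*i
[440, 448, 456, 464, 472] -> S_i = 440 + 8*i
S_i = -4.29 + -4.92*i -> [-4.29, -9.21, -14.13, -19.05, -23.97]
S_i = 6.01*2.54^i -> [6.01, 15.27, 38.77, 98.49, 250.16]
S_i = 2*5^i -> [2, 10, 50, 250, 1250]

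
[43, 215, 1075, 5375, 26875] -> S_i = 43*5^i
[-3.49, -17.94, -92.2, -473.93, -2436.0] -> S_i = -3.49*5.14^i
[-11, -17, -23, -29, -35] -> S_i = -11 + -6*i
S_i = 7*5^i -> [7, 35, 175, 875, 4375]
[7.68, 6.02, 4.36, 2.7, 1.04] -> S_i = 7.68 + -1.66*i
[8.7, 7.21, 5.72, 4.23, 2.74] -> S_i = 8.70 + -1.49*i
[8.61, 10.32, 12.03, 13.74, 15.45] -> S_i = 8.61 + 1.71*i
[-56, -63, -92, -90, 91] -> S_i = Random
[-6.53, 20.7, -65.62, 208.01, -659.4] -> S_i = -6.53*(-3.17)^i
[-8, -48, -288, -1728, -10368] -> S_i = -8*6^i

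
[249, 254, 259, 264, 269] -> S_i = 249 + 5*i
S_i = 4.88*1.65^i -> [4.88, 8.05, 13.29, 21.92, 36.17]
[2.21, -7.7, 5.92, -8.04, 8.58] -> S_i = Random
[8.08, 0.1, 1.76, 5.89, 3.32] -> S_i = Random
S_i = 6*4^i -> [6, 24, 96, 384, 1536]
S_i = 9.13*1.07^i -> [9.13, 9.77, 10.45, 11.18, 11.97]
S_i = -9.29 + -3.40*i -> [-9.29, -12.69, -16.09, -19.49, -22.89]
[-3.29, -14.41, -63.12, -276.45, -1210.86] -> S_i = -3.29*4.38^i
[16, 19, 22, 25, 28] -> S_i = 16 + 3*i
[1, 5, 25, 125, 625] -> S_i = 1*5^i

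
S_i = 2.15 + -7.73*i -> [2.15, -5.58, -13.31, -21.04, -28.77]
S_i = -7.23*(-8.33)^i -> [-7.23, 60.23, -501.68, 4179.01, -34811.14]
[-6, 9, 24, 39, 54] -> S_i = -6 + 15*i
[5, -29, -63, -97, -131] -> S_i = 5 + -34*i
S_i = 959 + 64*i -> [959, 1023, 1087, 1151, 1215]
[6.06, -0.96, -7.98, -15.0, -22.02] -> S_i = 6.06 + -7.02*i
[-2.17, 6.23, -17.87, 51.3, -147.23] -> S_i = -2.17*(-2.87)^i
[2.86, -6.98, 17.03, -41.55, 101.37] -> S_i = 2.86*(-2.44)^i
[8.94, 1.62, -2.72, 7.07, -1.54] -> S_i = Random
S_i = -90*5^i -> [-90, -450, -2250, -11250, -56250]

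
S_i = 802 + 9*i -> [802, 811, 820, 829, 838]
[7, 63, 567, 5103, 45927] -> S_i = 7*9^i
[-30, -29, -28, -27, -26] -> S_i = -30 + 1*i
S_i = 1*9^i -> [1, 9, 81, 729, 6561]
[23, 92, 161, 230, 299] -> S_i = 23 + 69*i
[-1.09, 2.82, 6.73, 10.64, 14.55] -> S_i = -1.09 + 3.91*i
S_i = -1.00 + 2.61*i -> [-1.0, 1.61, 4.22, 6.83, 9.44]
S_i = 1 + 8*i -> [1, 9, 17, 25, 33]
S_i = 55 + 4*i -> [55, 59, 63, 67, 71]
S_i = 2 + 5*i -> [2, 7, 12, 17, 22]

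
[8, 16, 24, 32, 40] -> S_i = 8 + 8*i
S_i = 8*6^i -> [8, 48, 288, 1728, 10368]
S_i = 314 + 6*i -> [314, 320, 326, 332, 338]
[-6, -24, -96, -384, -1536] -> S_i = -6*4^i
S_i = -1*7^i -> [-1, -7, -49, -343, -2401]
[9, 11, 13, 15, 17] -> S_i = 9 + 2*i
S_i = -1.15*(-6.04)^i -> [-1.15, 6.95, -41.95, 253.4, -1530.54]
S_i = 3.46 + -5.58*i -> [3.46, -2.12, -7.7, -13.28, -18.86]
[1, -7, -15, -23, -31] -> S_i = 1 + -8*i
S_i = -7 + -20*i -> [-7, -27, -47, -67, -87]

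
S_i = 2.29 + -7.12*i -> [2.29, -4.83, -11.95, -19.07, -26.19]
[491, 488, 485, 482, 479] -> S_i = 491 + -3*i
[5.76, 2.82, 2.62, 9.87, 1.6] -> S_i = Random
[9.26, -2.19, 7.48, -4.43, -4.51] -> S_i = Random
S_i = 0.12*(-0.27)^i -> [0.12, -0.03, 0.01, -0.0, 0.0]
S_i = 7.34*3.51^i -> [7.34, 25.76, 90.43, 317.41, 1114.1]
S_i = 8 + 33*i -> [8, 41, 74, 107, 140]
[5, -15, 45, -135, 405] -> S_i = 5*-3^i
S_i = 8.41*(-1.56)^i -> [8.41, -13.12, 20.47, -31.93, 49.81]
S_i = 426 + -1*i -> [426, 425, 424, 423, 422]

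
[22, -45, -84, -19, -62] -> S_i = Random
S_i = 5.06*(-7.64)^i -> [5.06, -38.66, 295.35, -2256.48, 17239.47]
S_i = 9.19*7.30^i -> [9.19, 67.09, 489.74, 3575.07, 26097.98]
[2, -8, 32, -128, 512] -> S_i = 2*-4^i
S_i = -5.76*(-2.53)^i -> [-5.76, 14.57, -36.87, 93.28, -236.0]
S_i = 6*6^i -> [6, 36, 216, 1296, 7776]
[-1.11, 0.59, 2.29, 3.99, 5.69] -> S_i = -1.11 + 1.70*i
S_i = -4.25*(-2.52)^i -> [-4.25, 10.71, -26.99, 68.01, -171.39]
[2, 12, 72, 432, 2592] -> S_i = 2*6^i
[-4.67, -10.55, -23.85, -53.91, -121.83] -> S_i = -4.67*2.26^i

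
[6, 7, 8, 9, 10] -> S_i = 6 + 1*i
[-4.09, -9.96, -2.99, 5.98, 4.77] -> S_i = Random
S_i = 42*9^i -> [42, 378, 3402, 30618, 275562]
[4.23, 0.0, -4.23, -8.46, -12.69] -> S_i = 4.23 + -4.23*i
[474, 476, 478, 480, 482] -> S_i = 474 + 2*i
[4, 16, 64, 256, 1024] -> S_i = 4*4^i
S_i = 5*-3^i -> [5, -15, 45, -135, 405]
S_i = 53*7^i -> [53, 371, 2597, 18179, 127253]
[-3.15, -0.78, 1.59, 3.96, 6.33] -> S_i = -3.15 + 2.37*i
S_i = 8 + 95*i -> [8, 103, 198, 293, 388]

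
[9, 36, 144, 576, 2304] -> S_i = 9*4^i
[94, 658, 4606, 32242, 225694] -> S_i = 94*7^i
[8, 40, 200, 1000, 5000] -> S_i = 8*5^i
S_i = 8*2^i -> [8, 16, 32, 64, 128]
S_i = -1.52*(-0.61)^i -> [-1.52, 0.93, -0.57, 0.35, -0.21]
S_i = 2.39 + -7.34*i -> [2.39, -4.95, -12.29, -19.63, -26.97]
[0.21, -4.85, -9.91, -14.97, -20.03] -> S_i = 0.21 + -5.06*i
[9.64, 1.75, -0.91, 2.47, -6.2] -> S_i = Random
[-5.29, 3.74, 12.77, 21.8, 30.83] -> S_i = -5.29 + 9.03*i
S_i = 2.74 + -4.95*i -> [2.74, -2.21, -7.16, -12.11, -17.06]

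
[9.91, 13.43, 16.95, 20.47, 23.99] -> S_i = 9.91 + 3.52*i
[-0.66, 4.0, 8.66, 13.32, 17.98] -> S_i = -0.66 + 4.66*i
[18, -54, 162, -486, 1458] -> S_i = 18*-3^i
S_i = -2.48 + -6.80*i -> [-2.48, -9.28, -16.08, -22.88, -29.68]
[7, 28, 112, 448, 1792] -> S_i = 7*4^i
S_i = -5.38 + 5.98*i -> [-5.38, 0.6, 6.58, 12.56, 18.54]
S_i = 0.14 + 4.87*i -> [0.14, 5.01, 9.88, 14.75, 19.62]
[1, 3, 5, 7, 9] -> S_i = 1 + 2*i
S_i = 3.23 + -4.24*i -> [3.23, -1.01, -5.25, -9.49, -13.73]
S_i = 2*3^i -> [2, 6, 18, 54, 162]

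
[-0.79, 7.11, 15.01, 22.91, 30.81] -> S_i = -0.79 + 7.90*i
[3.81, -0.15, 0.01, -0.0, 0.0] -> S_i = 3.81*(-0.04)^i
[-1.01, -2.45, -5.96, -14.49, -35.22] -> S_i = -1.01*2.43^i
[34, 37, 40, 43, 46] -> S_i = 34 + 3*i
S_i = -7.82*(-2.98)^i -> [-7.82, 23.3, -69.44, 206.95, -616.7]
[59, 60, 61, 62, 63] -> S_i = 59 + 1*i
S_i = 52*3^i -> [52, 156, 468, 1404, 4212]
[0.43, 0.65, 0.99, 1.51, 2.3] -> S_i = 0.43*1.52^i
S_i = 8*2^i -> [8, 16, 32, 64, 128]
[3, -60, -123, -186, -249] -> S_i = 3 + -63*i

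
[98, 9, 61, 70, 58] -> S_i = Random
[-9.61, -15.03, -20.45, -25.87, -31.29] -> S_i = -9.61 + -5.42*i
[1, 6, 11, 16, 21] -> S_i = 1 + 5*i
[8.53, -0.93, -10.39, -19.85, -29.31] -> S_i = 8.53 + -9.46*i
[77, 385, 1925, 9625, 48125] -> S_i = 77*5^i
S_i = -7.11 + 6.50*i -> [-7.11, -0.61, 5.89, 12.39, 18.89]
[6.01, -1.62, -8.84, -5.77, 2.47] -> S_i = Random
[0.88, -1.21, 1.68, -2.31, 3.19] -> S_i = 0.88*(-1.38)^i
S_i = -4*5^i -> [-4, -20, -100, -500, -2500]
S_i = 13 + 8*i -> [13, 21, 29, 37, 45]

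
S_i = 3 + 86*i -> [3, 89, 175, 261, 347]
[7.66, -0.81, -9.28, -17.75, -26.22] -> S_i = 7.66 + -8.47*i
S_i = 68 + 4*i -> [68, 72, 76, 80, 84]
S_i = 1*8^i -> [1, 8, 64, 512, 4096]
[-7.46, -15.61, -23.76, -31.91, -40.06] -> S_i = -7.46 + -8.15*i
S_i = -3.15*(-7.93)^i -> [-3.15, 24.98, -198.09, 1570.83, -12456.71]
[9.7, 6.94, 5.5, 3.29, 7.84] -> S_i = Random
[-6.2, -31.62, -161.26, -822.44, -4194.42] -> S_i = -6.20*5.10^i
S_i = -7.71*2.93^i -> [-7.71, -22.59, -66.19, -193.94, -568.23]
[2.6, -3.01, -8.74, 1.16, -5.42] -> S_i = Random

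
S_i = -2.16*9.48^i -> [-2.16, -20.48, -194.12, -1840.26, -17445.65]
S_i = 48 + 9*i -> [48, 57, 66, 75, 84]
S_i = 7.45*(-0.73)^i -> [7.45, -5.44, 3.97, -2.9, 2.12]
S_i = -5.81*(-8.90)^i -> [-5.81, 51.71, -460.21, 4095.87, -36453.24]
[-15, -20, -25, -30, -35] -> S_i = -15 + -5*i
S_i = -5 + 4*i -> [-5, -1, 3, 7, 11]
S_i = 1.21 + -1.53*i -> [1.21, -0.32, -1.85, -3.38, -4.91]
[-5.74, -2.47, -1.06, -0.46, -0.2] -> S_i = -5.74*0.43^i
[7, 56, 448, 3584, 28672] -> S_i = 7*8^i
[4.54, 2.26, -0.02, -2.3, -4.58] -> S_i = 4.54 + -2.28*i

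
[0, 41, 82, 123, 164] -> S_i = 0 + 41*i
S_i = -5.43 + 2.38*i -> [-5.43, -3.05, -0.67, 1.71, 4.09]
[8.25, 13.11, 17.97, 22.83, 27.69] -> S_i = 8.25 + 4.86*i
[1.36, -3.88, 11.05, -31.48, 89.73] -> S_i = 1.36*(-2.85)^i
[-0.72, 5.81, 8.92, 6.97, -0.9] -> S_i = Random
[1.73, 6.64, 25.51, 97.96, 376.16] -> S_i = 1.73*3.84^i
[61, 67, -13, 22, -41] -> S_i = Random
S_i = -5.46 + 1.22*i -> [-5.46, -4.24, -3.02, -1.8, -0.58]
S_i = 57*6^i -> [57, 342, 2052, 12312, 73872]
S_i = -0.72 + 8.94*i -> [-0.72, 8.22, 17.16, 26.1, 35.04]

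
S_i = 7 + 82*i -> [7, 89, 171, 253, 335]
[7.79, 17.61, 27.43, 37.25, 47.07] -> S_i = 7.79 + 9.82*i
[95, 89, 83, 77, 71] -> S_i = 95 + -6*i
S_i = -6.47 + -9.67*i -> [-6.47, -16.14, -25.81, -35.48, -45.15]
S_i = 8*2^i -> [8, 16, 32, 64, 128]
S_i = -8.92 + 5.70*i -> [-8.92, -3.22, 2.48, 8.18, 13.88]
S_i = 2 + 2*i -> [2, 4, 6, 8, 10]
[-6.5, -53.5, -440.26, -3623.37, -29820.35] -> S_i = -6.50*8.23^i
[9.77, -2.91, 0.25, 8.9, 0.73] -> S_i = Random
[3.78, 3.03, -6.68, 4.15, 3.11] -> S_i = Random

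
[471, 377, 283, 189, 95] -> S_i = 471 + -94*i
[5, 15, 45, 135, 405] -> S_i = 5*3^i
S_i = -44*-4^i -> [-44, 176, -704, 2816, -11264]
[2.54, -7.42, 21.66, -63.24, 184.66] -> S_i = 2.54*(-2.92)^i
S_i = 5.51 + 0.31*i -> [5.51, 5.82, 6.13, 6.44, 6.75]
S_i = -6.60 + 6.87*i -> [-6.6, 0.27, 7.14, 14.01, 20.88]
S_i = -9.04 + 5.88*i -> [-9.04, -3.16, 2.72, 8.6, 14.48]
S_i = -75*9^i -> [-75, -675, -6075, -54675, -492075]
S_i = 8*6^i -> [8, 48, 288, 1728, 10368]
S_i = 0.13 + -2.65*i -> [0.13, -2.52, -5.17, -7.82, -10.47]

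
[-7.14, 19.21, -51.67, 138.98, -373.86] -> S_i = -7.14*(-2.69)^i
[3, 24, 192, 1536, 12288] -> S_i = 3*8^i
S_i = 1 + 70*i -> [1, 71, 141, 211, 281]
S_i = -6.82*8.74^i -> [-6.82, -59.61, -520.96, -4553.22, -39795.15]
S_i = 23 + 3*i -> [23, 26, 29, 32, 35]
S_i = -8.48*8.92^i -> [-8.48, -75.64, -674.72, -6018.53, -53685.29]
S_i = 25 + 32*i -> [25, 57, 89, 121, 153]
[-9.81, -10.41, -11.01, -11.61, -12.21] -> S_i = -9.81 + -0.60*i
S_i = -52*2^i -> [-52, -104, -208, -416, -832]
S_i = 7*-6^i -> [7, -42, 252, -1512, 9072]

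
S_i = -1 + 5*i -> [-1, 4, 9, 14, 19]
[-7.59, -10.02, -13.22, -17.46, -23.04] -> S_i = -7.59*1.32^i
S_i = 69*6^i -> [69, 414, 2484, 14904, 89424]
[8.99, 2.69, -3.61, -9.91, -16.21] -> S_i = 8.99 + -6.30*i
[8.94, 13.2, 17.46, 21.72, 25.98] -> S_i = 8.94 + 4.26*i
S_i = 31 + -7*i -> [31, 24, 17, 10, 3]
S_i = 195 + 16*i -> [195, 211, 227, 243, 259]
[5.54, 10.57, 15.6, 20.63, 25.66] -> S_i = 5.54 + 5.03*i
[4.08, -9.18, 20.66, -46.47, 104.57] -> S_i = 4.08*(-2.25)^i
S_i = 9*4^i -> [9, 36, 144, 576, 2304]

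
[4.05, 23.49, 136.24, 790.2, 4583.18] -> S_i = 4.05*5.80^i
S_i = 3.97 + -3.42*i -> [3.97, 0.55, -2.87, -6.29, -9.71]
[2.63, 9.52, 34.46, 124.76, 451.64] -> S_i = 2.63*3.62^i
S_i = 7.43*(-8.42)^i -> [7.43, -62.56, 526.76, -4435.32, 37345.41]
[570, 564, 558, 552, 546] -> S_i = 570 + -6*i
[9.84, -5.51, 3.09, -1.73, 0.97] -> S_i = 9.84*(-0.56)^i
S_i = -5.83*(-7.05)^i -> [-5.83, 41.1, -289.77, 2042.85, -14402.07]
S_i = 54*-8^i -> [54, -432, 3456, -27648, 221184]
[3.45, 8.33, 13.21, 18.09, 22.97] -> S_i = 3.45 + 4.88*i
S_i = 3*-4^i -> [3, -12, 48, -192, 768]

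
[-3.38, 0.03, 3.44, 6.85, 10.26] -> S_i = -3.38 + 3.41*i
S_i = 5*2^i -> [5, 10, 20, 40, 80]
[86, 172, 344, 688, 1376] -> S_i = 86*2^i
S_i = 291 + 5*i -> [291, 296, 301, 306, 311]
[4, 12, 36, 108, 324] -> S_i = 4*3^i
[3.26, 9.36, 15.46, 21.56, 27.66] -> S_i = 3.26 + 6.10*i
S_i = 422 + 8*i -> [422, 430, 438, 446, 454]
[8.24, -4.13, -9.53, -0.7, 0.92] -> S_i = Random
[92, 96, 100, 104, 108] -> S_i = 92 + 4*i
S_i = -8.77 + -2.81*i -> [-8.77, -11.58, -14.39, -17.2, -20.01]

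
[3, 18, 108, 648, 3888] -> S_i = 3*6^i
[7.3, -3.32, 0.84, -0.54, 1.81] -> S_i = Random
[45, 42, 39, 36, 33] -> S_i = 45 + -3*i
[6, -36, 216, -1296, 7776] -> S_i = 6*-6^i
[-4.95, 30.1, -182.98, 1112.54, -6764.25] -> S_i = -4.95*(-6.08)^i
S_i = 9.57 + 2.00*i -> [9.57, 11.57, 13.57, 15.57, 17.57]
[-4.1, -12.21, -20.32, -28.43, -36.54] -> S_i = -4.10 + -8.11*i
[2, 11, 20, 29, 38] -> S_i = 2 + 9*i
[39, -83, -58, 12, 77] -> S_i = Random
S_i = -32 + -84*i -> [-32, -116, -200, -284, -368]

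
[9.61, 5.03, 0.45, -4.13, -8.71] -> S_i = 9.61 + -4.58*i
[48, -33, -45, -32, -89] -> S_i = Random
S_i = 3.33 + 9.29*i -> [3.33, 12.62, 21.91, 31.2, 40.49]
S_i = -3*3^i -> [-3, -9, -27, -81, -243]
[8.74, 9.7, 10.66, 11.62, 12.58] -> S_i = 8.74 + 0.96*i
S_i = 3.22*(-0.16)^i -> [3.22, -0.52, 0.08, -0.01, 0.0]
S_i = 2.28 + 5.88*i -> [2.28, 8.16, 14.04, 19.92, 25.8]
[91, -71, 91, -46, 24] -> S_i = Random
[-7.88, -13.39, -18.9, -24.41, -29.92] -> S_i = -7.88 + -5.51*i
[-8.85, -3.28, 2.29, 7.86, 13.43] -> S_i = -8.85 + 5.57*i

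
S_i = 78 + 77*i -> [78, 155, 232, 309, 386]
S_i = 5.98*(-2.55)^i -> [5.98, -15.25, 38.88, -99.16, 252.85]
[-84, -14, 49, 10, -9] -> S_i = Random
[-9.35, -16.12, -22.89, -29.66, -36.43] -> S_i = -9.35 + -6.77*i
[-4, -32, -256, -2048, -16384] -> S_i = -4*8^i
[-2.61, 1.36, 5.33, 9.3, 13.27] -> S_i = -2.61 + 3.97*i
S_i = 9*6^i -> [9, 54, 324, 1944, 11664]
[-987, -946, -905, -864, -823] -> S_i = -987 + 41*i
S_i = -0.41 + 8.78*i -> [-0.41, 8.37, 17.15, 25.93, 34.71]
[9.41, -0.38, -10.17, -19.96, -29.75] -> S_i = 9.41 + -9.79*i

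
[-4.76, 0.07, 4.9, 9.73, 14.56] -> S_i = -4.76 + 4.83*i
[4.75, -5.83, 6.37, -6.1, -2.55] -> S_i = Random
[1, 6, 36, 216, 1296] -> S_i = 1*6^i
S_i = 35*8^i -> [35, 280, 2240, 17920, 143360]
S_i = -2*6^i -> [-2, -12, -72, -432, -2592]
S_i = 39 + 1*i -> [39, 40, 41, 42, 43]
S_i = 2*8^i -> [2, 16, 128, 1024, 8192]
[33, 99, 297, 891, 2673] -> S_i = 33*3^i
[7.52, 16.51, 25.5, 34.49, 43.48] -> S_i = 7.52 + 8.99*i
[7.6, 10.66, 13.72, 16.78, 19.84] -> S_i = 7.60 + 3.06*i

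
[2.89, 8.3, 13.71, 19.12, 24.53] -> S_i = 2.89 + 5.41*i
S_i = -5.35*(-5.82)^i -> [-5.35, 31.14, -181.22, 1054.68, -6138.27]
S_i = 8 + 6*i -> [8, 14, 20, 26, 32]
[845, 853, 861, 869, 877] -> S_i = 845 + 8*i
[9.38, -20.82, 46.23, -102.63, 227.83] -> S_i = 9.38*(-2.22)^i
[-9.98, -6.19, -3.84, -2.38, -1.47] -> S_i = -9.98*0.62^i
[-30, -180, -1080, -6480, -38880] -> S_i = -30*6^i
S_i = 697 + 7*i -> [697, 704, 711, 718, 725]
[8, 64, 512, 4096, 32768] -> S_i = 8*8^i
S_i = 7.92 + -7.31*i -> [7.92, 0.61, -6.7, -14.01, -21.32]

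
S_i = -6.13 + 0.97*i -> [-6.13, -5.16, -4.19, -3.22, -2.25]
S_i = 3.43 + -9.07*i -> [3.43, -5.64, -14.71, -23.78, -32.85]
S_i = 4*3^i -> [4, 12, 36, 108, 324]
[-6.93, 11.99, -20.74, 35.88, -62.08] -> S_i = -6.93*(-1.73)^i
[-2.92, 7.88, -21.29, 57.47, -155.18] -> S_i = -2.92*(-2.70)^i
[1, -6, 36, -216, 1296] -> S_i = 1*-6^i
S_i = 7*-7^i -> [7, -49, 343, -2401, 16807]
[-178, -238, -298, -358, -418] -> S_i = -178 + -60*i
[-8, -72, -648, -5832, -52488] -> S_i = -8*9^i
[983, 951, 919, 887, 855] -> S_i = 983 + -32*i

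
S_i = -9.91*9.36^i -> [-9.91, -92.76, -868.21, -8126.46, -76063.63]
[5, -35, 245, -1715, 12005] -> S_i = 5*-7^i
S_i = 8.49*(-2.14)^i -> [8.49, -18.17, 38.88, -83.2, 178.06]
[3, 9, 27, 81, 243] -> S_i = 3*3^i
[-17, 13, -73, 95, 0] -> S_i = Random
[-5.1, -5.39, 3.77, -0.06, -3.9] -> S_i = Random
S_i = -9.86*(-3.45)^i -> [-9.86, 34.02, -117.36, 404.89, -1396.86]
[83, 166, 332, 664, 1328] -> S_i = 83*2^i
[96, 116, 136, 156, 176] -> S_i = 96 + 20*i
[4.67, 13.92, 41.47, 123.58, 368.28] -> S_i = 4.67*2.98^i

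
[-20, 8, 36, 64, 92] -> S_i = -20 + 28*i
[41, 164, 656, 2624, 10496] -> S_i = 41*4^i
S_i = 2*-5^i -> [2, -10, 50, -250, 1250]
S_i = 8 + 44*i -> [8, 52, 96, 140, 184]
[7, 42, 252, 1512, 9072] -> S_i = 7*6^i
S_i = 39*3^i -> [39, 117, 351, 1053, 3159]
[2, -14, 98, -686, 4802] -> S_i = 2*-7^i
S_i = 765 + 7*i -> [765, 772, 779, 786, 793]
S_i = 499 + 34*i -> [499, 533, 567, 601, 635]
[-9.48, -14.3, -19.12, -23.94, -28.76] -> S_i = -9.48 + -4.82*i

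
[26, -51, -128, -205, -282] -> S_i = 26 + -77*i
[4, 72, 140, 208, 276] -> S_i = 4 + 68*i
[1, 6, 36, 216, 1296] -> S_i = 1*6^i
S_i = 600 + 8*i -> [600, 608, 616, 624, 632]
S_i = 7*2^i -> [7, 14, 28, 56, 112]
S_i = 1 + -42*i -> [1, -41, -83, -125, -167]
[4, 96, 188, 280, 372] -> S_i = 4 + 92*i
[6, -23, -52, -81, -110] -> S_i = 6 + -29*i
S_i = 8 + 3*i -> [8, 11, 14, 17, 20]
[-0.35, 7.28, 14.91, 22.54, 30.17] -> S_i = -0.35 + 7.63*i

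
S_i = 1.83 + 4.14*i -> [1.83, 5.97, 10.11, 14.25, 18.39]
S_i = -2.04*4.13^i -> [-2.04, -8.43, -34.8, -143.71, -593.51]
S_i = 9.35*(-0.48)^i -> [9.35, -4.49, 2.15, -1.03, 0.5]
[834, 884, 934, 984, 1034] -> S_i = 834 + 50*i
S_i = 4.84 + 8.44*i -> [4.84, 13.28, 21.72, 30.16, 38.6]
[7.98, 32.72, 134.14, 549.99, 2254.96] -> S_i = 7.98*4.10^i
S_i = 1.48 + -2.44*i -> [1.48, -0.96, -3.4, -5.84, -8.28]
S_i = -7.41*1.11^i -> [-7.41, -8.23, -9.13, -10.13, -11.25]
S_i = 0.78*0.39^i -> [0.78, 0.3, 0.12, 0.05, 0.02]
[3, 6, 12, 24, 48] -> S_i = 3*2^i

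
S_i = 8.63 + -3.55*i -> [8.63, 5.08, 1.53, -2.02, -5.57]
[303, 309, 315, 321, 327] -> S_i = 303 + 6*i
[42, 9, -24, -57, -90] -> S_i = 42 + -33*i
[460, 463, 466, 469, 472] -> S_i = 460 + 3*i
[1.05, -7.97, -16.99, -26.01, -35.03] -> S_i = 1.05 + -9.02*i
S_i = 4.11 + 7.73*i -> [4.11, 11.84, 19.57, 27.3, 35.03]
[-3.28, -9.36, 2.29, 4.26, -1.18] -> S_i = Random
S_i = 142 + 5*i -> [142, 147, 152, 157, 162]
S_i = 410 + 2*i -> [410, 412, 414, 416, 418]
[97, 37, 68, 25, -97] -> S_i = Random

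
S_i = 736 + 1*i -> [736, 737, 738, 739, 740]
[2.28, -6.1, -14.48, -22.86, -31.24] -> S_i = 2.28 + -8.38*i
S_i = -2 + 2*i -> [-2, 0, 2, 4, 6]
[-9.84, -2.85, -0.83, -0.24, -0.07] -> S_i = -9.84*0.29^i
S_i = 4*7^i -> [4, 28, 196, 1372, 9604]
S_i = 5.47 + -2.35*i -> [5.47, 3.12, 0.77, -1.58, -3.93]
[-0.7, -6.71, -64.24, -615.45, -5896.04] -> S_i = -0.70*9.58^i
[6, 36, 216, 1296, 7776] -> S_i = 6*6^i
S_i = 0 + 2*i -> [0, 2, 4, 6, 8]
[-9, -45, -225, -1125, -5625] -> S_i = -9*5^i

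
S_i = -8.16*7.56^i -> [-8.16, -61.69, -466.37, -3525.78, -26654.92]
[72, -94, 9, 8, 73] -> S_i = Random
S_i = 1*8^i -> [1, 8, 64, 512, 4096]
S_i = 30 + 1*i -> [30, 31, 32, 33, 34]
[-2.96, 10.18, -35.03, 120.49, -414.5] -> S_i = -2.96*(-3.44)^i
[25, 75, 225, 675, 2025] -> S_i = 25*3^i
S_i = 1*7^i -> [1, 7, 49, 343, 2401]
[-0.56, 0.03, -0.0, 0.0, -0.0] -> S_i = -0.56*(-0.05)^i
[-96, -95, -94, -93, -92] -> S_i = -96 + 1*i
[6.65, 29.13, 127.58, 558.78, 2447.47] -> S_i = 6.65*4.38^i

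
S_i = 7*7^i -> [7, 49, 343, 2401, 16807]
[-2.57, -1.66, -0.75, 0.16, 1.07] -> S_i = -2.57 + 0.91*i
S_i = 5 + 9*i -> [5, 14, 23, 32, 41]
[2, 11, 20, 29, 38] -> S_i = 2 + 9*i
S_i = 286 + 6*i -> [286, 292, 298, 304, 310]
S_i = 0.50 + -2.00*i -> [0.5, -1.5, -3.5, -5.5, -7.5]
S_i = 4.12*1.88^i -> [4.12, 7.75, 14.56, 27.38, 51.47]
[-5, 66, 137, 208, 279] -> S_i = -5 + 71*i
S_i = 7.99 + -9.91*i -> [7.99, -1.92, -11.83, -21.74, -31.65]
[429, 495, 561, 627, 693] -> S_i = 429 + 66*i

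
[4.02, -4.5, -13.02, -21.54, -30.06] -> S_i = 4.02 + -8.52*i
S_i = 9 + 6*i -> [9, 15, 21, 27, 33]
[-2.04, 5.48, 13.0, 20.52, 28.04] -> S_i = -2.04 + 7.52*i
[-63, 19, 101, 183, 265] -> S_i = -63 + 82*i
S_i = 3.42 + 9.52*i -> [3.42, 12.94, 22.46, 31.98, 41.5]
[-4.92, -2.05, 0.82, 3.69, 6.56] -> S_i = -4.92 + 2.87*i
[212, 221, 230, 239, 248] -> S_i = 212 + 9*i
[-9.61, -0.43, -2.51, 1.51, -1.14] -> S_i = Random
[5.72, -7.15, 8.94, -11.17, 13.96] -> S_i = 5.72*(-1.25)^i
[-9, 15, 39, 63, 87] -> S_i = -9 + 24*i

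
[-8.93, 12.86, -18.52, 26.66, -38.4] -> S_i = -8.93*(-1.44)^i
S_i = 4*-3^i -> [4, -12, 36, -108, 324]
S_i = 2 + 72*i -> [2, 74, 146, 218, 290]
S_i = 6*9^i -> [6, 54, 486, 4374, 39366]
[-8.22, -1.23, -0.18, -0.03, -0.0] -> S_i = -8.22*0.15^i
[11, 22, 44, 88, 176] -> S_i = 11*2^i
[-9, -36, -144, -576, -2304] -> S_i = -9*4^i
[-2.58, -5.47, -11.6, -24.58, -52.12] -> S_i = -2.58*2.12^i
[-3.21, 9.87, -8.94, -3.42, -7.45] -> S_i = Random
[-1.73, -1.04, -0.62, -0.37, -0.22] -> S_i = -1.73*0.60^i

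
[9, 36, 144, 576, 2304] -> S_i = 9*4^i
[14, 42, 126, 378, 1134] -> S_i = 14*3^i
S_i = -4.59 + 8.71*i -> [-4.59, 4.12, 12.83, 21.54, 30.25]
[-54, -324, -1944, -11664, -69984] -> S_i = -54*6^i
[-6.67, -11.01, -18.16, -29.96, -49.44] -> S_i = -6.67*1.65^i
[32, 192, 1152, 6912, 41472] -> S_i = 32*6^i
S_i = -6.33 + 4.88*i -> [-6.33, -1.45, 3.43, 8.31, 13.19]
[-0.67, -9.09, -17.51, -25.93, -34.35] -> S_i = -0.67 + -8.42*i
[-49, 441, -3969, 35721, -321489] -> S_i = -49*-9^i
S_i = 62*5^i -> [62, 310, 1550, 7750, 38750]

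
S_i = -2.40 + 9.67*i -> [-2.4, 7.27, 16.94, 26.61, 36.28]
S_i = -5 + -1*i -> [-5, -6, -7, -8, -9]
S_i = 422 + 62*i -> [422, 484, 546, 608, 670]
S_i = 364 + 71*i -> [364, 435, 506, 577, 648]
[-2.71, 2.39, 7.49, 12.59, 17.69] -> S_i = -2.71 + 5.10*i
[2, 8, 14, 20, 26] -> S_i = 2 + 6*i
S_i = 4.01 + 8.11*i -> [4.01, 12.12, 20.23, 28.34, 36.45]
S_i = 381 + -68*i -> [381, 313, 245, 177, 109]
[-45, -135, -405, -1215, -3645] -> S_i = -45*3^i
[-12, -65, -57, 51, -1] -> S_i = Random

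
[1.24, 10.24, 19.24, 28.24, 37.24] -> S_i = 1.24 + 9.00*i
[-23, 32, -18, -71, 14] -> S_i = Random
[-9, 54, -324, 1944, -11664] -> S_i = -9*-6^i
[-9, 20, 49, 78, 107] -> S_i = -9 + 29*i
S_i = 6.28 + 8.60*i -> [6.28, 14.88, 23.48, 32.08, 40.68]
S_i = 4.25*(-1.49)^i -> [4.25, -6.33, 9.44, -14.06, 20.95]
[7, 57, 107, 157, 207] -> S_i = 7 + 50*i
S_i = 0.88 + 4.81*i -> [0.88, 5.69, 10.5, 15.31, 20.12]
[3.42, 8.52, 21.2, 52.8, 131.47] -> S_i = 3.42*2.49^i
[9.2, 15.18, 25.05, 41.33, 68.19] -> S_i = 9.20*1.65^i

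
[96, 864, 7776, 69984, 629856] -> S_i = 96*9^i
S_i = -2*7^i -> [-2, -14, -98, -686, -4802]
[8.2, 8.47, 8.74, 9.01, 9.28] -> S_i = 8.20 + 0.27*i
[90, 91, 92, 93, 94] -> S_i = 90 + 1*i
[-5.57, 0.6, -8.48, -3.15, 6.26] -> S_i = Random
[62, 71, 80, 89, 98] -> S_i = 62 + 9*i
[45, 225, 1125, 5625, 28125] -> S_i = 45*5^i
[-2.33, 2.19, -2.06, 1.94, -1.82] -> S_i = -2.33*(-0.94)^i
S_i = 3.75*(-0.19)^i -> [3.75, -0.71, 0.14, -0.03, 0.0]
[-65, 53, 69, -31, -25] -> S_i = Random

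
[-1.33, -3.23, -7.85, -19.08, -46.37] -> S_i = -1.33*2.43^i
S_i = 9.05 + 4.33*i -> [9.05, 13.38, 17.71, 22.04, 26.37]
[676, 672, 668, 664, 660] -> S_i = 676 + -4*i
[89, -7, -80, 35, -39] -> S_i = Random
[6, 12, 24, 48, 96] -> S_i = 6*2^i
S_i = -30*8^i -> [-30, -240, -1920, -15360, -122880]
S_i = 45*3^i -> [45, 135, 405, 1215, 3645]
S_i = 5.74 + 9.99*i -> [5.74, 15.73, 25.72, 35.71, 45.7]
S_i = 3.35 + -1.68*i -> [3.35, 1.67, -0.01, -1.69, -3.37]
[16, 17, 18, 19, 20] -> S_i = 16 + 1*i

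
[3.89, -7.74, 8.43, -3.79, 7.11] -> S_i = Random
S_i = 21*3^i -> [21, 63, 189, 567, 1701]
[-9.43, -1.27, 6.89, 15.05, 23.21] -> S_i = -9.43 + 8.16*i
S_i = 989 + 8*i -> [989, 997, 1005, 1013, 1021]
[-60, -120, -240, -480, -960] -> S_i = -60*2^i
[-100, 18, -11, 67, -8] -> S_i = Random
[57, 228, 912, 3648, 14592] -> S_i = 57*4^i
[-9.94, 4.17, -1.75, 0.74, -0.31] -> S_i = -9.94*(-0.42)^i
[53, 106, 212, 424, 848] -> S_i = 53*2^i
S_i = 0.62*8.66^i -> [0.62, 5.37, 46.5, 402.67, 3487.09]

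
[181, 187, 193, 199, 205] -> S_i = 181 + 6*i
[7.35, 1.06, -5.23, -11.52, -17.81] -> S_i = 7.35 + -6.29*i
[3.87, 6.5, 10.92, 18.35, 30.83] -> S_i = 3.87*1.68^i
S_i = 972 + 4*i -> [972, 976, 980, 984, 988]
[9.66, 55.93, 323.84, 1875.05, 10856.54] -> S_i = 9.66*5.79^i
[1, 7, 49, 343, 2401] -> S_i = 1*7^i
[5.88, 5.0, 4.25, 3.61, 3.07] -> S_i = 5.88*0.85^i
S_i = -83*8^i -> [-83, -664, -5312, -42496, -339968]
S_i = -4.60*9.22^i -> [-4.6, -42.41, -391.04, -3605.38, -33241.57]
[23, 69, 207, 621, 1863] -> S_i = 23*3^i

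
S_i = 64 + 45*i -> [64, 109, 154, 199, 244]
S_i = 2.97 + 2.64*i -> [2.97, 5.61, 8.25, 10.89, 13.53]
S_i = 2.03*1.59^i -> [2.03, 3.23, 5.13, 8.16, 12.97]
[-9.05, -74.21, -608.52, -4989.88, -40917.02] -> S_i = -9.05*8.20^i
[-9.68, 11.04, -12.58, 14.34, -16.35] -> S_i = -9.68*(-1.14)^i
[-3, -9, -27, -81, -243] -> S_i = -3*3^i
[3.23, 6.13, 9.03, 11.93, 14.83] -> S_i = 3.23 + 2.90*i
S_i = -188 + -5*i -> [-188, -193, -198, -203, -208]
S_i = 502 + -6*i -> [502, 496, 490, 484, 478]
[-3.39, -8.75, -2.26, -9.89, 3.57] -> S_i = Random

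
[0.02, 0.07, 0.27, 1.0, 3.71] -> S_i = 0.02*3.69^i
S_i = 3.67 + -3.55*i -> [3.67, 0.12, -3.43, -6.98, -10.53]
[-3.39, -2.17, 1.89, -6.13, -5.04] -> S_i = Random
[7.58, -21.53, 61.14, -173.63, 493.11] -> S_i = 7.58*(-2.84)^i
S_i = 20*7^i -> [20, 140, 980, 6860, 48020]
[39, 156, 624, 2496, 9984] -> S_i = 39*4^i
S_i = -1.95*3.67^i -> [-1.95, -7.16, -26.26, -96.39, -353.75]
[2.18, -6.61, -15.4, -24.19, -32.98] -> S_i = 2.18 + -8.79*i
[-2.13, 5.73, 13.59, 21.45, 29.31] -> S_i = -2.13 + 7.86*i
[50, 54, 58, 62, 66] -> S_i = 50 + 4*i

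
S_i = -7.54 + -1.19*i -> [-7.54, -8.73, -9.92, -11.11, -12.3]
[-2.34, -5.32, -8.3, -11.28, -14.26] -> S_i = -2.34 + -2.98*i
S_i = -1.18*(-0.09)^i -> [-1.18, 0.11, -0.01, 0.0, -0.0]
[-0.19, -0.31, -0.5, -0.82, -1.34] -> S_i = -0.19*1.63^i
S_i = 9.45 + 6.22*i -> [9.45, 15.67, 21.89, 28.11, 34.33]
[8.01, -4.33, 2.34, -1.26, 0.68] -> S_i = 8.01*(-0.54)^i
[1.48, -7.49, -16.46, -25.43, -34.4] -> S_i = 1.48 + -8.97*i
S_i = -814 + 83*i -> [-814, -731, -648, -565, -482]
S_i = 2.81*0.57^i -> [2.81, 1.6, 0.91, 0.52, 0.3]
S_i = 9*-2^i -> [9, -18, 36, -72, 144]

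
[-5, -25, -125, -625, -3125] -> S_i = -5*5^i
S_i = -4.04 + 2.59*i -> [-4.04, -1.45, 1.14, 3.73, 6.32]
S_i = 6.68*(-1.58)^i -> [6.68, -10.55, 16.68, -26.35, 41.63]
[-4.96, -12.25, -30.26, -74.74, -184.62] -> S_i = -4.96*2.47^i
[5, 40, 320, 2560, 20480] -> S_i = 5*8^i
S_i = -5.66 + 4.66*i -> [-5.66, -1.0, 3.66, 8.32, 12.98]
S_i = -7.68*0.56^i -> [-7.68, -4.3, -2.41, -1.35, -0.76]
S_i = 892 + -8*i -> [892, 884, 876, 868, 860]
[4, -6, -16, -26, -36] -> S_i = 4 + -10*i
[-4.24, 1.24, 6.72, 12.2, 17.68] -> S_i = -4.24 + 5.48*i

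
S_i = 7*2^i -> [7, 14, 28, 56, 112]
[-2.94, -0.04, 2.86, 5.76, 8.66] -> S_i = -2.94 + 2.90*i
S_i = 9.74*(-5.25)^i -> [9.74, -51.14, 268.46, -1409.41, 7399.39]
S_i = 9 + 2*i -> [9, 11, 13, 15, 17]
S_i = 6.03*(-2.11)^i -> [6.03, -12.72, 26.85, -56.65, 119.52]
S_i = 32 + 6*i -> [32, 38, 44, 50, 56]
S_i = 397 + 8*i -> [397, 405, 413, 421, 429]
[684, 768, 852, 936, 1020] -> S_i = 684 + 84*i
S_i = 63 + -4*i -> [63, 59, 55, 51, 47]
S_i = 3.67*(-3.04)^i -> [3.67, -11.16, 33.92, -103.11, 313.44]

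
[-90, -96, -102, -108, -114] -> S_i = -90 + -6*i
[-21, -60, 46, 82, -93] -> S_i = Random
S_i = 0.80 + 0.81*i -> [0.8, 1.61, 2.42, 3.23, 4.04]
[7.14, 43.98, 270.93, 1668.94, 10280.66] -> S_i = 7.14*6.16^i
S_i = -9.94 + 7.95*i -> [-9.94, -1.99, 5.96, 13.91, 21.86]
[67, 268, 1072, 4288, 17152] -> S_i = 67*4^i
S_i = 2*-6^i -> [2, -12, 72, -432, 2592]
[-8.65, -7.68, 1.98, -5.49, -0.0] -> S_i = Random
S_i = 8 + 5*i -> [8, 13, 18, 23, 28]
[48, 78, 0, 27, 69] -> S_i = Random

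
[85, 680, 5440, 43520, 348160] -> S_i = 85*8^i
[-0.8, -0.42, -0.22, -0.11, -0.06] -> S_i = -0.80*0.52^i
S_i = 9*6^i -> [9, 54, 324, 1944, 11664]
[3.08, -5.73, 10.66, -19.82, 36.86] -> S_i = 3.08*(-1.86)^i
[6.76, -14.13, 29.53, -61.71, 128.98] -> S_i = 6.76*(-2.09)^i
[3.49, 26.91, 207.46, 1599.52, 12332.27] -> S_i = 3.49*7.71^i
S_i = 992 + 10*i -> [992, 1002, 1012, 1022, 1032]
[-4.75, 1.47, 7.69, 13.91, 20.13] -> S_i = -4.75 + 6.22*i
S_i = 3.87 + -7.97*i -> [3.87, -4.1, -12.07, -20.04, -28.01]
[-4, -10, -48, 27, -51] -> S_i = Random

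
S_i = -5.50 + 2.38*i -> [-5.5, -3.12, -0.74, 1.64, 4.02]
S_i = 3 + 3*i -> [3, 6, 9, 12, 15]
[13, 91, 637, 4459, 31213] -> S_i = 13*7^i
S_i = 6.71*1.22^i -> [6.71, 8.19, 9.99, 12.18, 14.86]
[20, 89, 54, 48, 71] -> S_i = Random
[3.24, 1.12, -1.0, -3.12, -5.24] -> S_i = 3.24 + -2.12*i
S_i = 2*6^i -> [2, 12, 72, 432, 2592]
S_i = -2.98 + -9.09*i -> [-2.98, -12.07, -21.16, -30.25, -39.34]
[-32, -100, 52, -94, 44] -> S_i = Random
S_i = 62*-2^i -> [62, -124, 248, -496, 992]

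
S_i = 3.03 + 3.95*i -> [3.03, 6.98, 10.93, 14.88, 18.83]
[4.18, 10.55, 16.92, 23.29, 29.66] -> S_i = 4.18 + 6.37*i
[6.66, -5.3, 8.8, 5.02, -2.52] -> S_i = Random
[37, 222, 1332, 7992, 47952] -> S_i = 37*6^i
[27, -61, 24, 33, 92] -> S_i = Random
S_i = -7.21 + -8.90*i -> [-7.21, -16.11, -25.01, -33.91, -42.81]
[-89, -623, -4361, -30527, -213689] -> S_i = -89*7^i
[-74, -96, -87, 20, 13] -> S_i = Random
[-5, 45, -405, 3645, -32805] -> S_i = -5*-9^i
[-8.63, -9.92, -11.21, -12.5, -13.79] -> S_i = -8.63 + -1.29*i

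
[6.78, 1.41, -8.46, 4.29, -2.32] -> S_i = Random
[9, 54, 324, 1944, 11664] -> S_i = 9*6^i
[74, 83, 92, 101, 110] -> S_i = 74 + 9*i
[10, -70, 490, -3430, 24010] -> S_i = 10*-7^i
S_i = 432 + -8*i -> [432, 424, 416, 408, 400]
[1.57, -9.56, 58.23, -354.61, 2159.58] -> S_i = 1.57*(-6.09)^i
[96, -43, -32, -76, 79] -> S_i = Random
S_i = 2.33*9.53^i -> [2.33, 22.2, 211.61, 2016.67, 19218.86]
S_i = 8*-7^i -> [8, -56, 392, -2744, 19208]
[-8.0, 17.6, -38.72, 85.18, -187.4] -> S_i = -8.00*(-2.20)^i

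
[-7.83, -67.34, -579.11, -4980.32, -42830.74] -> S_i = -7.83*8.60^i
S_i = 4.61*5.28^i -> [4.61, 24.34, 128.52, 678.58, 3582.92]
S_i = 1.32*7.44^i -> [1.32, 9.82, 73.07, 543.62, 4044.51]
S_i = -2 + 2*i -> [-2, 0, 2, 4, 6]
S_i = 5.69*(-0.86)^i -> [5.69, -4.89, 4.21, -3.62, 3.11]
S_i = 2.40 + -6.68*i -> [2.4, -4.28, -10.96, -17.64, -24.32]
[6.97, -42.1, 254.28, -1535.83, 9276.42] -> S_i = 6.97*(-6.04)^i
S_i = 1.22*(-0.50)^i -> [1.22, -0.61, 0.3, -0.15, 0.08]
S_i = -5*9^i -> [-5, -45, -405, -3645, -32805]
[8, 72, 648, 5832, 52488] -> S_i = 8*9^i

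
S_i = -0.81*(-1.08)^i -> [-0.81, 0.87, -0.94, 1.02, -1.1]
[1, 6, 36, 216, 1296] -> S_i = 1*6^i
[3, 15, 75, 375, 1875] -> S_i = 3*5^i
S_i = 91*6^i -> [91, 546, 3276, 19656, 117936]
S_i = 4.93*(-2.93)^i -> [4.93, -14.44, 42.32, -124.01, 363.34]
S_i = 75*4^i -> [75, 300, 1200, 4800, 19200]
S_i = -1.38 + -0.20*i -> [-1.38, -1.58, -1.78, -1.98, -2.18]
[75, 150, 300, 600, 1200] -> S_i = 75*2^i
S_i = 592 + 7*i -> [592, 599, 606, 613, 620]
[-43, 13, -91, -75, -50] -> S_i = Random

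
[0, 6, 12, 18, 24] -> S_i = 0 + 6*i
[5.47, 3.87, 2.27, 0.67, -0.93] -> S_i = 5.47 + -1.60*i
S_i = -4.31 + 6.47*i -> [-4.31, 2.16, 8.63, 15.1, 21.57]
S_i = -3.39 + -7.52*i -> [-3.39, -10.91, -18.43, -25.95, -33.47]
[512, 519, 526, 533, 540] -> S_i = 512 + 7*i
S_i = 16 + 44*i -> [16, 60, 104, 148, 192]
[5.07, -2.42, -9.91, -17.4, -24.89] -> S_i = 5.07 + -7.49*i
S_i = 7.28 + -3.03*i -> [7.28, 4.25, 1.22, -1.81, -4.84]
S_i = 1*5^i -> [1, 5, 25, 125, 625]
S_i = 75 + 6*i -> [75, 81, 87, 93, 99]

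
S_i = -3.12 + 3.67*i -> [-3.12, 0.55, 4.22, 7.89, 11.56]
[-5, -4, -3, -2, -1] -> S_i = -5 + 1*i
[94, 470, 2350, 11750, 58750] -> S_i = 94*5^i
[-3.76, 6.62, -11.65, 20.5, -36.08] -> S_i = -3.76*(-1.76)^i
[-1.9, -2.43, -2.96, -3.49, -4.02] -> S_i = -1.90 + -0.53*i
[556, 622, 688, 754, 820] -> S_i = 556 + 66*i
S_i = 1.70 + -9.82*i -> [1.7, -8.12, -17.94, -27.76, -37.58]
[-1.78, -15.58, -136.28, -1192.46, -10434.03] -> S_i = -1.78*8.75^i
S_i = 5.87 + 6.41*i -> [5.87, 12.28, 18.69, 25.1, 31.51]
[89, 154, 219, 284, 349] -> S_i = 89 + 65*i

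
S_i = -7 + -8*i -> [-7, -15, -23, -31, -39]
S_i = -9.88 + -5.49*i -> [-9.88, -15.37, -20.86, -26.35, -31.84]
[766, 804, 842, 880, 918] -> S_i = 766 + 38*i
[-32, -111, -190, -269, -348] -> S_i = -32 + -79*i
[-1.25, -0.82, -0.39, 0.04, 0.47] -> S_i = -1.25 + 0.43*i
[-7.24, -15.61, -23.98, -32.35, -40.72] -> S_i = -7.24 + -8.37*i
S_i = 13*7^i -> [13, 91, 637, 4459, 31213]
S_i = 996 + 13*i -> [996, 1009, 1022, 1035, 1048]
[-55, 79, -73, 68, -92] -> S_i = Random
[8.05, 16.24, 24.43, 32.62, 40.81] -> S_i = 8.05 + 8.19*i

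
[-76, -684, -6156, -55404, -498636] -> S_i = -76*9^i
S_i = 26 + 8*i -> [26, 34, 42, 50, 58]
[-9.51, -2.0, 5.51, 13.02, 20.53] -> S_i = -9.51 + 7.51*i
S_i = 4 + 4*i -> [4, 8, 12, 16, 20]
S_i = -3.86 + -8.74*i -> [-3.86, -12.6, -21.34, -30.08, -38.82]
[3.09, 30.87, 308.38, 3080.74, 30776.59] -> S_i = 3.09*9.99^i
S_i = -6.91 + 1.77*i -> [-6.91, -5.14, -3.37, -1.6, 0.17]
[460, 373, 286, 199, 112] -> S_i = 460 + -87*i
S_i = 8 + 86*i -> [8, 94, 180, 266, 352]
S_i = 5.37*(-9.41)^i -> [5.37, -50.53, 475.5, -4474.49, 42104.91]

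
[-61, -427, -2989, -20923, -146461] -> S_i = -61*7^i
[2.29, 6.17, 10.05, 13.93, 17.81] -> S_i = 2.29 + 3.88*i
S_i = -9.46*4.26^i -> [-9.46, -40.3, -171.68, -731.34, -3115.51]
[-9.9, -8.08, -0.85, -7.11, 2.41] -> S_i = Random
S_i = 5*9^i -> [5, 45, 405, 3645, 32805]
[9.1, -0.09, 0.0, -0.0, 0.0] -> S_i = 9.10*(-0.01)^i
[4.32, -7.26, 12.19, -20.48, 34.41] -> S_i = 4.32*(-1.68)^i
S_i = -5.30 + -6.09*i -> [-5.3, -11.39, -17.48, -23.57, -29.66]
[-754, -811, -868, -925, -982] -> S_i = -754 + -57*i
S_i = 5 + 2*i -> [5, 7, 9, 11, 13]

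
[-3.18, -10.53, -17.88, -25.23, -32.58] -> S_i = -3.18 + -7.35*i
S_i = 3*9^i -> [3, 27, 243, 2187, 19683]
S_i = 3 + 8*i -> [3, 11, 19, 27, 35]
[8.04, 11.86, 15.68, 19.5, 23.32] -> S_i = 8.04 + 3.82*i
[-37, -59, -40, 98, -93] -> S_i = Random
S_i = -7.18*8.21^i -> [-7.18, -58.95, -483.96, -3973.32, -32620.99]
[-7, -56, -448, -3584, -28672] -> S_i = -7*8^i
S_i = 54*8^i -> [54, 432, 3456, 27648, 221184]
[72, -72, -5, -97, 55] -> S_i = Random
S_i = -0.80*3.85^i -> [-0.8, -3.08, -11.86, -45.65, -175.77]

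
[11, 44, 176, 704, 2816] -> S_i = 11*4^i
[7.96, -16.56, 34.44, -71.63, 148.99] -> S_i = 7.96*(-2.08)^i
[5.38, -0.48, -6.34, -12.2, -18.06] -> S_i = 5.38 + -5.86*i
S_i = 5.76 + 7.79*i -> [5.76, 13.55, 21.34, 29.13, 36.92]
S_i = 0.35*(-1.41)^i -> [0.35, -0.49, 0.7, -0.98, 1.38]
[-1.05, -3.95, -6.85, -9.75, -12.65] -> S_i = -1.05 + -2.90*i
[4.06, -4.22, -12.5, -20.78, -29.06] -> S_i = 4.06 + -8.28*i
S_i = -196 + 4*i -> [-196, -192, -188, -184, -180]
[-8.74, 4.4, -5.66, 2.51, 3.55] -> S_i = Random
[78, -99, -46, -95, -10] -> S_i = Random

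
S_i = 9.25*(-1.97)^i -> [9.25, -18.22, 35.9, -70.72, 139.32]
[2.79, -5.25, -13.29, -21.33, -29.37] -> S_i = 2.79 + -8.04*i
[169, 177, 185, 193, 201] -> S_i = 169 + 8*i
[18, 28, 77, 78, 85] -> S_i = Random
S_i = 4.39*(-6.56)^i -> [4.39, -28.8, 188.92, -1239.3, 8129.8]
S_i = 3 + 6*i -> [3, 9, 15, 21, 27]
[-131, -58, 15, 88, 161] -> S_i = -131 + 73*i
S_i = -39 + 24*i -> [-39, -15, 9, 33, 57]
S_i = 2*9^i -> [2, 18, 162, 1458, 13122]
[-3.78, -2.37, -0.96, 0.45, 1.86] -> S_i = -3.78 + 1.41*i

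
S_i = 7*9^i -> [7, 63, 567, 5103, 45927]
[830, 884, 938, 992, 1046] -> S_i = 830 + 54*i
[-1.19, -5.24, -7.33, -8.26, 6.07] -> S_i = Random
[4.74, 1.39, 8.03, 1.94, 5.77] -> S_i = Random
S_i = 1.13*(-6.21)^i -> [1.13, -7.02, 43.58, -270.62, 1680.52]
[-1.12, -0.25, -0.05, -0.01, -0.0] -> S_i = -1.12*0.22^i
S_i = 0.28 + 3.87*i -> [0.28, 4.15, 8.02, 11.89, 15.76]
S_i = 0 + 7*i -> [0, 7, 14, 21, 28]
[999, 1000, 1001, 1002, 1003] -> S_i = 999 + 1*i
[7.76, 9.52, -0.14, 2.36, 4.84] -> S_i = Random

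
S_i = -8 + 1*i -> [-8, -7, -6, -5, -4]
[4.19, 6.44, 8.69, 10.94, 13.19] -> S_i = 4.19 + 2.25*i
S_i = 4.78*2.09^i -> [4.78, 9.99, 20.88, 43.64, 91.2]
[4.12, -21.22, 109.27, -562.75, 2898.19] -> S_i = 4.12*(-5.15)^i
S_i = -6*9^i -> [-6, -54, -486, -4374, -39366]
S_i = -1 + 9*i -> [-1, 8, 17, 26, 35]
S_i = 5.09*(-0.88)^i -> [5.09, -4.48, 3.94, -3.47, 3.05]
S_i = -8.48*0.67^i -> [-8.48, -5.68, -3.81, -2.55, -1.71]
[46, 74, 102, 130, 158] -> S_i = 46 + 28*i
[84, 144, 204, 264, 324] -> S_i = 84 + 60*i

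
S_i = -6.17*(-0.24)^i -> [-6.17, 1.48, -0.36, 0.09, -0.02]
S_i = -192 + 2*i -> [-192, -190, -188, -186, -184]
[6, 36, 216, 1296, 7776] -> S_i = 6*6^i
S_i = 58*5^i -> [58, 290, 1450, 7250, 36250]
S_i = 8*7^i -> [8, 56, 392, 2744, 19208]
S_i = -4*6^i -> [-4, -24, -144, -864, -5184]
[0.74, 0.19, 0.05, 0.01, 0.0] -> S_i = 0.74*0.26^i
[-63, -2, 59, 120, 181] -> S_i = -63 + 61*i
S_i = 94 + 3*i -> [94, 97, 100, 103, 106]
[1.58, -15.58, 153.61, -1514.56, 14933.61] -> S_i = 1.58*(-9.86)^i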